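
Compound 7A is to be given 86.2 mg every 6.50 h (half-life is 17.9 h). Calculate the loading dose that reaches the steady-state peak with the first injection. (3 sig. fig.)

k = ln 2 / 17.9 = 0.03872 h⁻¹
Accumulation ratio R = 1 / (1 − e^(−kτ)) = 1 / (1 − e^(−0.03872×6.50)) = 1 / (1 − 0.7775) = 4.494
Loading dose = maintenance dose × R = 86.2 × 4.494 ≈ 387 mg

387 mg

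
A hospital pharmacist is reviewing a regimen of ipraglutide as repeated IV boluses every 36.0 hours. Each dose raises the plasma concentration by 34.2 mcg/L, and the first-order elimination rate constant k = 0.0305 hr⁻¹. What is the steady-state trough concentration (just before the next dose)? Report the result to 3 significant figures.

Fraction remaining after one interval: e^(−kτ) = e^(−0.03050 × 36.0) = 0.3335
R = 1 / (1 − 0.3335) = 1.500
Css,max = 34.2 × 1.500 = 51.32 mcg/L
Css,min = Css,max × e^(−kτ) = 51.32 × 0.3335 ≈ 17.1 mcg/L

17.1 mcg/L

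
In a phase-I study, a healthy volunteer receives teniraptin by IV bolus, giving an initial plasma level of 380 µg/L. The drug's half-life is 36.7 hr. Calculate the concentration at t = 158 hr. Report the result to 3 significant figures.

19.2 µg/L

k = ln 2 / 36.7 = 0.01889 hr⁻¹
C(t) = C₀ e^(−kt) = 380 × e^(−0.01889 × 158) = 380 × e^(−2.984) = 380 × 0.05058 ≈ 19.2 µg/L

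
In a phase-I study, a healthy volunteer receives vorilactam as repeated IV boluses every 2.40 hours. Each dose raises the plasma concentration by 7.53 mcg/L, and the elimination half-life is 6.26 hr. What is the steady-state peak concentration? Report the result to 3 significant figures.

k = ln 2 / 6.26 = 0.1107 hr⁻¹
Fraction remaining after one interval: e^(−kτ) = e^(−0.1107 × 2.40) = 0.7666
R = 1 / (1 − 0.7666) = 4.285
Css,max = 7.53 × 4.285 ≈ 32.3 mcg/L

32.3 mcg/L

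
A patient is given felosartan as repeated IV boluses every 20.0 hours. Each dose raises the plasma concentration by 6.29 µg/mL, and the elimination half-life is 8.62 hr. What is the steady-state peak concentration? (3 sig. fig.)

k = ln 2 / 8.62 = 0.08041 hr⁻¹
Fraction remaining after one interval: e^(−kτ) = e^(−0.08041 × 20.0) = 0.2002
R = 1 / (1 − 0.2002) = 1.250
Css,max = 6.29 × 1.250 ≈ 7.86 µg/mL

7.86 µg/mL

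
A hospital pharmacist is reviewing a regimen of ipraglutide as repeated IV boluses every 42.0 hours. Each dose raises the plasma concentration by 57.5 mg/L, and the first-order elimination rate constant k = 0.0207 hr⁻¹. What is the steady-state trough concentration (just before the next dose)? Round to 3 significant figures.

Fraction remaining after one interval: e^(−kτ) = e^(−0.02070 × 42.0) = 0.4192
R = 1 / (1 − 0.4192) = 1.722
Css,max = 57.5 × 1.722 = 99.00 mg/L
Css,min = Css,max × e^(−kτ) = 99.00 × 0.4192 ≈ 41.5 mg/L

41.5 mg/L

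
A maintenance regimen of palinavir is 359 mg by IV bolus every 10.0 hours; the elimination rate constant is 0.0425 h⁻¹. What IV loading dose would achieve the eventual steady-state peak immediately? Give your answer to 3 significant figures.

Accumulation ratio R = 1 / (1 − e^(−kτ)) = 1 / (1 − e^(−0.04250×10.0)) = 1 / (1 − 0.6538) = 2.888
Loading dose = maintenance dose × R = 359 × 2.888 ≈ 1040 mg

1040 mg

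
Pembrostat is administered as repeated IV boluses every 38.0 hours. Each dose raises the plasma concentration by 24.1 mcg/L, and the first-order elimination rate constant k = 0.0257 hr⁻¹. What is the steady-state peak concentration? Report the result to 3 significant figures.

38.7 mcg/L

Fraction remaining after one interval: e^(−kτ) = e^(−0.02570 × 38.0) = 0.3766
R = 1 / (1 − 0.3766) = 1.604
Css,max = 24.1 × 1.604 ≈ 38.7 mcg/L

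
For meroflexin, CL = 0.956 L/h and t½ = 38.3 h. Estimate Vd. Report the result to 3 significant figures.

k = ln 2 / t½ = ln 2 / 38.3 = 0.01810 h⁻¹
V = CL / k = 0.956 / 0.01810 ≈ 52.8 L

52.8 L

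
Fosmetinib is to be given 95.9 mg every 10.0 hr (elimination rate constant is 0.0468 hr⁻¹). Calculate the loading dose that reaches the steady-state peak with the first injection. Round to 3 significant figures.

257 mg

Accumulation ratio R = 1 / (1 − e^(−kτ)) = 1 / (1 − e^(−0.04680×10.0)) = 1 / (1 − 0.6263) = 2.676
Loading dose = maintenance dose × R = 95.9 × 2.676 ≈ 257 mg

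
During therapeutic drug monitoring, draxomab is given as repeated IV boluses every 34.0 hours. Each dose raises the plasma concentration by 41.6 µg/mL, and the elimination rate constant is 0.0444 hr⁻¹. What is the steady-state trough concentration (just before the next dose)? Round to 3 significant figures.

11.8 µg/mL

Fraction remaining after one interval: e^(−kτ) = e^(−0.04440 × 34.0) = 0.2210
R = 1 / (1 − 0.2210) = 1.284
Css,max = 41.6 × 1.284 = 53.40 µg/mL
Css,min = Css,max × e^(−kτ) = 53.40 × 0.2210 ≈ 11.8 µg/mL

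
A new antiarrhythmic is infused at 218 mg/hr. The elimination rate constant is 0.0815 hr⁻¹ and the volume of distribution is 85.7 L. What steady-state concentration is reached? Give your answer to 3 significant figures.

CL = k · V = 0.0815 × 85.7 = 6.985 L/hr
Css = rate / CL = 218 / 6.985 ≈ 31.2 µg/mL

31.2 µg/mL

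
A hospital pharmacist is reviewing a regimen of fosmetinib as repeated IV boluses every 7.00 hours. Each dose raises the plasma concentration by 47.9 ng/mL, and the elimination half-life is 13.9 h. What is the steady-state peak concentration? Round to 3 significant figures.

k = ln 2 / 13.9 = 0.04987 h⁻¹
Fraction remaining after one interval: e^(−kτ) = e^(−0.04987 × 7.00) = 0.7053
R = 1 / (1 − 0.7053) = 3.394
Css,max = 47.9 × 3.394 ≈ 163 ng/mL

163 ng/mL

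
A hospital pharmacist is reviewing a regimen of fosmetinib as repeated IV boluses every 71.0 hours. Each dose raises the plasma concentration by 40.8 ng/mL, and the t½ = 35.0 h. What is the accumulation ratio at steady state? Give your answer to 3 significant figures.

1.32

k = ln 2 / 35.0 = 0.01980 h⁻¹
Fraction remaining after one interval: e^(−kτ) = e^(−0.01980 × 71.0) = 0.2451
R = 1 / (1 − 0.2451) = 1 / 0.7549 ≈ 1.32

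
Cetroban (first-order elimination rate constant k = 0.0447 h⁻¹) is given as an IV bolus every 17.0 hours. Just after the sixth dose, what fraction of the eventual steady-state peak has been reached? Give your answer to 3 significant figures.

0.990

f_n = 1 − e^(−nkτ) = 1 − e^(−6 × 0.04470 × 17.0) = 1 − e^(−4.559) = 1 − 0.01047 ≈ 0.990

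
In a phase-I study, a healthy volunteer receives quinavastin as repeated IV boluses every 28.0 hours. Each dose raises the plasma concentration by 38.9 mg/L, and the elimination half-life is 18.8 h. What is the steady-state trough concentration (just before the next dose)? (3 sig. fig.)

21.5 mg/L

k = ln 2 / 18.8 = 0.03687 h⁻¹
Fraction remaining after one interval: e^(−kτ) = e^(−0.03687 × 28.0) = 0.3562
R = 1 / (1 − 0.3562) = 1.553
Css,max = 38.9 × 1.553 = 60.42 mg/L
Css,min = Css,max × e^(−kτ) = 60.42 × 0.3562 ≈ 21.5 mg/L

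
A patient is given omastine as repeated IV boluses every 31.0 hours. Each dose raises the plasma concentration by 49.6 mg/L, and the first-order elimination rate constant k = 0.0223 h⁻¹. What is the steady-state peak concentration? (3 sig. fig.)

Fraction remaining after one interval: e^(−kτ) = e^(−0.02230 × 31.0) = 0.5009
R = 1 / (1 − 0.5009) = 2.004
Css,max = 49.6 × 2.004 ≈ 99.4 mg/L

99.4 mg/L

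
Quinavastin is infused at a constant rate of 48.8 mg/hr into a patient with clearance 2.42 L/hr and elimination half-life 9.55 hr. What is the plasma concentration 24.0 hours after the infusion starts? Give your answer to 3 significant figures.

16.6 µg/mL

Css = rate / CL = 48.8 / 2.42 = 20.17 µg/mL
k = ln 2 / 9.55 = 0.07258 hr⁻¹
C(t) = Css (1 − e^(−kt)) = 20.17 × (1 − e^(−1.742)) = 20.17 × 0.8248 ≈ 16.6 µg/mL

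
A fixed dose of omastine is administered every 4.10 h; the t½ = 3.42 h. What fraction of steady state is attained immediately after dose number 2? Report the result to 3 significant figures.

0.810

k = ln 2 / 3.42 = 0.2027 h⁻¹
f_n = 1 − e^(−nkτ) = 1 − e^(−2 × 0.2027 × 4.10) = 1 − e^(−1.662) = 1 − 0.1898 ≈ 0.810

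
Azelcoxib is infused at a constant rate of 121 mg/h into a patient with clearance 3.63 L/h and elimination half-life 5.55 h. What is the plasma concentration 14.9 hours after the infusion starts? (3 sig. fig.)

28.1 mg/L

Css = rate / CL = 121 / 3.63 = 33.33 mg/L
k = ln 2 / 5.55 = 0.1249 h⁻¹
C(t) = Css (1 − e^(−kt)) = 33.33 × (1 − e^(−1.861)) = 33.33 × 0.8445 ≈ 28.1 mg/L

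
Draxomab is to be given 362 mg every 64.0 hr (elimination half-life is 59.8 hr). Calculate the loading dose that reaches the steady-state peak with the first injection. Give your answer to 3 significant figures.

k = ln 2 / 59.8 = 0.01159 hr⁻¹
Accumulation ratio R = 1 / (1 − e^(−kτ)) = 1 / (1 − e^(−0.01159×64.0)) = 1 / (1 − 0.4762) = 1.909
Loading dose = maintenance dose × R = 362 × 1.909 ≈ 691 mg

691 mg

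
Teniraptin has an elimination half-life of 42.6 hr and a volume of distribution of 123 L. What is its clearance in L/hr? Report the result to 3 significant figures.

k = ln 2 / t½ = ln 2 / 42.6 = 0.01627 hr⁻¹
CL = k · V = 0.01627 × 123 ≈ 2.00 L/hr

2.00 L/hr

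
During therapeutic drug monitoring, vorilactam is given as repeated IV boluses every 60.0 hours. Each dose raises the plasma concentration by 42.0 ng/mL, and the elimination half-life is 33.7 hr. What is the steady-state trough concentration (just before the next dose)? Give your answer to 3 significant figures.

17.2 ng/mL

k = ln 2 / 33.7 = 0.02057 hr⁻¹
Fraction remaining after one interval: e^(−kτ) = e^(−0.02057 × 60.0) = 0.2911
R = 1 / (1 − 0.2911) = 1.411
Css,max = 42.0 × 1.411 = 59.25 ng/mL
Css,min = Css,max × e^(−kτ) = 59.25 × 0.2911 ≈ 17.2 ng/mL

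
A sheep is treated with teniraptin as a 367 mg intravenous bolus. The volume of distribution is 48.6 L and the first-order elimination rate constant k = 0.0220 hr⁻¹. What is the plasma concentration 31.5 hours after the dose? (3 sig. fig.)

C₀ = dose / V = 367 / 48.6 = 7.551 µg/mL
C(t) = C₀ e^(−kt) = 7.551 × e^(−0.02200 × 31.5) = 7.551 × e^(−0.6930) = 7.551 × 0.5001 ≈ 3.78 µg/mL

3.78 µg/mL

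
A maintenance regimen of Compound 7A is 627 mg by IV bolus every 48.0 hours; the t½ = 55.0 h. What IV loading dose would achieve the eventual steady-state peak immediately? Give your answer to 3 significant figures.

k = ln 2 / 55.0 = 0.01260 h⁻¹
Accumulation ratio R = 1 / (1 − e^(−kτ)) = 1 / (1 − e^(−0.01260×48.0)) = 1 / (1 − 0.5461) = 2.203
Loading dose = maintenance dose × R = 627 × 2.203 ≈ 1380 mg

1380 mg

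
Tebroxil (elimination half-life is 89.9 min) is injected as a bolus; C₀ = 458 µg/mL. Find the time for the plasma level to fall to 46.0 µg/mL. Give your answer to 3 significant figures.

298 minutes

k = ln 2 / 89.9 = 0.007710 min⁻¹
C(t) = C₀ e^(−kt)  ⇒  t = ln(C₀/C) / k
t = ln(458/46.0) / 0.007710 = 2.298 / 0.007710 ≈ 298 minutes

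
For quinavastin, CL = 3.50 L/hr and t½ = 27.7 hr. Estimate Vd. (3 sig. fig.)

140 L

k = ln 2 / t½ = ln 2 / 27.7 = 0.02502 hr⁻¹
V = CL / k = 3.50 / 0.02502 ≈ 140 L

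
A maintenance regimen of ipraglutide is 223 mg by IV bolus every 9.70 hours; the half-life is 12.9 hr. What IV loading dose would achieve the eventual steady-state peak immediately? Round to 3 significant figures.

549 mg

k = ln 2 / 12.9 = 0.05373 hr⁻¹
Accumulation ratio R = 1 / (1 − e^(−kτ)) = 1 / (1 − e^(−0.05373×9.70)) = 1 / (1 − 0.5938) = 2.462
Loading dose = maintenance dose × R = 223 × 2.462 ≈ 549 mg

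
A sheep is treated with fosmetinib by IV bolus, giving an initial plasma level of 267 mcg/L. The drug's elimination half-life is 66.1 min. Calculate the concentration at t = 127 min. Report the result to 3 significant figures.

70.5 mcg/L

k = ln 2 / 66.1 = 0.01049 min⁻¹
C(t) = C₀ e^(−kt) = 267 × e^(−0.01049 × 127) = 267 × e^(−1.332) = 267 × 0.2640 ≈ 70.5 mcg/L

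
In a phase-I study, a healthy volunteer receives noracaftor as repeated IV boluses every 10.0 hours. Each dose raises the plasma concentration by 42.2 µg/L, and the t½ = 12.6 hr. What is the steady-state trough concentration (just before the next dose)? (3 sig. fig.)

57.5 µg/L

k = ln 2 / 12.6 = 0.05501 hr⁻¹
Fraction remaining after one interval: e^(−kτ) = e^(−0.05501 × 10.0) = 0.5769
R = 1 / (1 − 0.5769) = 2.363
Css,max = 42.2 × 2.363 = 99.74 µg/L
Css,min = Css,max × e^(−kτ) = 99.74 × 0.5769 ≈ 57.5 µg/L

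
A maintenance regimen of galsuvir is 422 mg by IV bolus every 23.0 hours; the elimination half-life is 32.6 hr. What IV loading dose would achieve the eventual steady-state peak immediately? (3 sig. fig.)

k = ln 2 / 32.6 = 0.02126 hr⁻¹
Accumulation ratio R = 1 / (1 − e^(−kτ)) = 1 / (1 − e^(−0.02126×23.0)) = 1 / (1 − 0.6132) = 2.585
Loading dose = maintenance dose × R = 422 × 2.585 ≈ 1090 mg

1090 mg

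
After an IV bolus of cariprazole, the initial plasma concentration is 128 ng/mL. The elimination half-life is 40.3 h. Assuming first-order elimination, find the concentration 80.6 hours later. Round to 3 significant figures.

k = ln 2 / 40.3 = 0.01720 h⁻¹
C(t) = C₀ e^(−kt) = 128 × e^(−0.01720 × 80.6) = 128 × e^(−1.386) = 128 × 0.2500 ≈ 32.0 ng/mL

32.0 ng/mL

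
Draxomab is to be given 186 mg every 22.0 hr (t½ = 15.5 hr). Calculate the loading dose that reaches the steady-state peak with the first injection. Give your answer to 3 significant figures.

k = ln 2 / 15.5 = 0.04472 hr⁻¹
Accumulation ratio R = 1 / (1 − e^(−kτ)) = 1 / (1 − e^(−0.04472×22.0)) = 1 / (1 − 0.3739) = 1.597
Loading dose = maintenance dose × R = 186 × 1.597 ≈ 297 mg

297 mg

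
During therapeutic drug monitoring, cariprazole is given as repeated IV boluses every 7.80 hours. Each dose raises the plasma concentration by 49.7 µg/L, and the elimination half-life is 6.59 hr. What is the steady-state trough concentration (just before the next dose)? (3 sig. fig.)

39.1 µg/L

k = ln 2 / 6.59 = 0.1052 hr⁻¹
Fraction remaining after one interval: e^(−kτ) = e^(−0.1052 × 7.80) = 0.4402
R = 1 / (1 − 0.4402) = 1.787
Css,max = 49.7 × 1.787 = 88.79 µg/L
Css,min = Css,max × e^(−kτ) = 88.79 × 0.4402 ≈ 39.1 µg/L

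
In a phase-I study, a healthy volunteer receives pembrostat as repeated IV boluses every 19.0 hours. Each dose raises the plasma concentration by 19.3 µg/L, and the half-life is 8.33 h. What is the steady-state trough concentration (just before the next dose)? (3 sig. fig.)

5.00 µg/L

k = ln 2 / 8.33 = 0.08321 h⁻¹
Fraction remaining after one interval: e^(−kτ) = e^(−0.08321 × 19.0) = 0.2058
R = 1 / (1 − 0.2058) = 1.259
Css,max = 19.3 × 1.259 = 24.30 µg/L
Css,min = Css,max × e^(−kτ) = 24.30 × 0.2058 ≈ 5.00 µg/L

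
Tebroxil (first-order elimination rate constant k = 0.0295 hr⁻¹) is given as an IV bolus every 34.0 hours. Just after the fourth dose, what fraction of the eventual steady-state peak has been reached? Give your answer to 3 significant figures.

0.982

f_n = 1 − e^(−nkτ) = 1 − e^(−4 × 0.02950 × 34.0) = 1 − e^(−4.012) = 1 − 0.01810 ≈ 0.982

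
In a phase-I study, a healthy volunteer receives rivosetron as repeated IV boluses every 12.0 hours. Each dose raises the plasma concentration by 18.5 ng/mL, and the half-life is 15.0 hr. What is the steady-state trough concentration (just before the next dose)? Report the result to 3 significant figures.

k = ln 2 / 15.0 = 0.04621 hr⁻¹
Fraction remaining after one interval: e^(−kτ) = e^(−0.04621 × 12.0) = 0.5743
R = 1 / (1 − 0.5743) = 2.349
Css,max = 18.5 × 2.349 = 43.46 ng/mL
Css,min = Css,max × e^(−kτ) = 43.46 × 0.5743 ≈ 25.0 ng/mL

25.0 ng/mL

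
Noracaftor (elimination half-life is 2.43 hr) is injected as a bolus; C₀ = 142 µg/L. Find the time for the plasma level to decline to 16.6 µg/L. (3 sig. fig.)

7.52 hours

k = ln 2 / 2.43 = 0.2852 hr⁻¹
C(t) = C₀ e^(−kt)  ⇒  t = ln(C₀/C) / k
t = ln(142/16.6) / 0.2852 = 2.146 / 0.2852 ≈ 7.52 hours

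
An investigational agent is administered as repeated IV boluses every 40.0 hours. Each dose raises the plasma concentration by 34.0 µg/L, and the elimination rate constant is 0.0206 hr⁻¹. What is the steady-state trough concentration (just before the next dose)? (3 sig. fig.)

Fraction remaining after one interval: e^(−kτ) = e^(−0.02060 × 40.0) = 0.4387
R = 1 / (1 − 0.4387) = 1.781
Css,max = 34.0 × 1.781 = 60.57 µg/L
Css,min = Css,max × e^(−kτ) = 60.57 × 0.4387 ≈ 26.6 µg/L

26.6 µg/L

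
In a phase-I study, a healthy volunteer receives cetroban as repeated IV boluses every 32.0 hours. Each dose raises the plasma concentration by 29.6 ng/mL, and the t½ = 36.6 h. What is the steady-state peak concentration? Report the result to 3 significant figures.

65.1 ng/mL

k = ln 2 / 36.6 = 0.01894 h⁻¹
Fraction remaining after one interval: e^(−kτ) = e^(−0.01894 × 32.0) = 0.5455
R = 1 / (1 − 0.5455) = 2.200
Css,max = 29.6 × 2.200 ≈ 65.1 ng/mL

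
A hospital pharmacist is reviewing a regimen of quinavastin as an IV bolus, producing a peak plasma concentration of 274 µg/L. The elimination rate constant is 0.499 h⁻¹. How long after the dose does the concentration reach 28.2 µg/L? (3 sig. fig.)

C(t) = C₀ e^(−kt)  ⇒  t = ln(C₀/C) / k
t = ln(274/28.2) / 0.4990 = 2.274 / 0.4990 ≈ 4.56 hours

4.56 hours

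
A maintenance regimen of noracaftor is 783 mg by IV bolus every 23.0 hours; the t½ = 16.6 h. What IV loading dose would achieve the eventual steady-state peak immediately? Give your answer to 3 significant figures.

1270 mg

k = ln 2 / 16.6 = 0.04176 h⁻¹
Accumulation ratio R = 1 / (1 − e^(−kτ)) = 1 / (1 − e^(−0.04176×23.0)) = 1 / (1 − 0.3827) = 1.620
Loading dose = maintenance dose × R = 783 × 1.620 ≈ 1270 mg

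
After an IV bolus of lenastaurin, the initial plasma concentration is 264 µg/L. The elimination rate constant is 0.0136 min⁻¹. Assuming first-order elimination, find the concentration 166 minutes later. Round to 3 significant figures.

27.6 µg/L

C(t) = C₀ e^(−kt) = 264 × e^(−0.01360 × 166) = 264 × e^(−2.258) = 264 × 0.1046 ≈ 27.6 µg/L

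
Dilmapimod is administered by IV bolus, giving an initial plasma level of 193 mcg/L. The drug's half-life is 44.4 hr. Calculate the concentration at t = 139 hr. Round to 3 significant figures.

k = ln 2 / 44.4 = 0.01561 hr⁻¹
139 hr is 3.131 half-lives, so C = 193 × (1/2)^3.131 = 193 × 0.1142 ≈ 22.0 mcg/L

22.0 mcg/L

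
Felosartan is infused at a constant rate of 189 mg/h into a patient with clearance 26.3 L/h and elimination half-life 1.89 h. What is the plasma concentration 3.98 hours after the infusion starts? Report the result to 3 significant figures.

Css = rate / CL = 189 / 26.3 = 7.186 µg/mL
k = ln 2 / 1.89 = 0.3667 h⁻¹
C(t) = Css (1 − e^(−kt)) = 7.186 × (1 − e^(−1.460)) = 7.186 × 0.7677 ≈ 5.52 µg/mL

5.52 µg/mL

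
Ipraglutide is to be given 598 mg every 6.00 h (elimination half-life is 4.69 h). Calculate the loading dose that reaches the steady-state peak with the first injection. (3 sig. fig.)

k = ln 2 / 4.69 = 0.1478 h⁻¹
Accumulation ratio R = 1 / (1 − e^(−kτ)) = 1 / (1 − e^(−0.1478×6.00)) = 1 / (1 − 0.4120) = 1.701
Loading dose = maintenance dose × R = 598 × 1.701 ≈ 1020 mg

1020 mg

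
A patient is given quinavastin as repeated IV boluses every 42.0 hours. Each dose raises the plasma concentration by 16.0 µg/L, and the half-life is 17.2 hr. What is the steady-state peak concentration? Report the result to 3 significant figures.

k = ln 2 / 17.2 = 0.04030 hr⁻¹
Fraction remaining after one interval: e^(−kτ) = e^(−0.04030 × 42.0) = 0.1840
R = 1 / (1 − 0.1840) = 1.226
Css,max = 16.0 × 1.226 ≈ 19.6 µg/L

19.6 µg/L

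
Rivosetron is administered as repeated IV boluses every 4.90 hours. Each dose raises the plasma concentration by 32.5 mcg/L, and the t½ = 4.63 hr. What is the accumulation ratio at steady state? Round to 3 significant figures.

k = ln 2 / 4.63 = 0.1497 hr⁻¹
Fraction remaining after one interval: e^(−kτ) = e^(−0.1497 × 4.90) = 0.4802
R = 1 / (1 − 0.4802) = 1 / 0.5198 ≈ 1.92

1.92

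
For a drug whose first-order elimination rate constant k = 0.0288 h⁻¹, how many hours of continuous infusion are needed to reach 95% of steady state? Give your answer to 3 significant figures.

104 hours

f = 1 − e^(−kt)  ⇒  t = −ln(1 − f) / k
t = −ln(1 − 0.95) / 0.02880 = 2.996 / 0.02880 ≈ 104 hours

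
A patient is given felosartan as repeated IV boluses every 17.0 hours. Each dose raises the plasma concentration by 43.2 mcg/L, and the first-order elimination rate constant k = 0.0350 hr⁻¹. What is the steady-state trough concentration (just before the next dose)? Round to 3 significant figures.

Fraction remaining after one interval: e^(−kτ) = e^(−0.03500 × 17.0) = 0.5516
R = 1 / (1 − 0.5516) = 2.230
Css,max = 43.2 × 2.230 = 96.33 mcg/L
Css,min = Css,max × e^(−kτ) = 96.33 × 0.5516 ≈ 53.1 mcg/L

53.1 mcg/L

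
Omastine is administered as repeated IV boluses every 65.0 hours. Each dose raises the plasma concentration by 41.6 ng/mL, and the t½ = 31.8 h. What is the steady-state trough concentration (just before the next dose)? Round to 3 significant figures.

13.3 ng/mL

k = ln 2 / 31.8 = 0.02180 h⁻¹
Fraction remaining after one interval: e^(−kτ) = e^(−0.02180 × 65.0) = 0.2425
R = 1 / (1 − 0.2425) = 1.320
Css,max = 41.6 × 1.320 = 54.92 ng/mL
Css,min = Css,max × e^(−kτ) = 54.92 × 0.2425 ≈ 13.3 ng/mL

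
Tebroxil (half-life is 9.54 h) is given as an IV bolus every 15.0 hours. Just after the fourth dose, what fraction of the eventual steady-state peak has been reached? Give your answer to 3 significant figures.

0.987

k = ln 2 / 9.54 = 0.07266 h⁻¹
f_n = 1 − e^(−nkτ) = 1 − e^(−4 × 0.07266 × 15.0) = 1 − e^(−4.359) = 1 − 0.01279 ≈ 0.987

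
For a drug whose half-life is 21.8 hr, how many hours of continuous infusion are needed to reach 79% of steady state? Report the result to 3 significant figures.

k = ln 2 / 21.8 = 0.03180 hr⁻¹
f = 1 − e^(−kt)  ⇒  t = −ln(1 − f) / k
t = −ln(1 − 0.79) / 0.03180 = 1.561 / 0.03180 ≈ 49.1 hours

49.1 hours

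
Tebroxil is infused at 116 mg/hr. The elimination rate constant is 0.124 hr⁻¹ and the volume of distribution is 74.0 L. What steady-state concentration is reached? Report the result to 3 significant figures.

CL = k · V = 0.124 × 74.0 = 9.176 L/hr
Css = rate / CL = 116 / 9.176 ≈ 12.6 mg/L

12.6 mg/L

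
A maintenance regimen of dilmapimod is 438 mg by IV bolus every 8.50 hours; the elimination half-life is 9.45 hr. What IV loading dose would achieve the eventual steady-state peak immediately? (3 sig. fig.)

k = ln 2 / 9.45 = 0.07335 hr⁻¹
Accumulation ratio R = 1 / (1 − e^(−kτ)) = 1 / (1 − e^(−0.07335×8.50)) = 1 / (1 − 0.5361) = 2.156
Loading dose = maintenance dose × R = 438 × 2.156 ≈ 944 mg

944 mg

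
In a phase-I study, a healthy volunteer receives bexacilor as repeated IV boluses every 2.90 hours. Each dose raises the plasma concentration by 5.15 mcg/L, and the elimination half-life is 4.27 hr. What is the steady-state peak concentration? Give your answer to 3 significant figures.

k = ln 2 / 4.27 = 0.1623 hr⁻¹
Fraction remaining after one interval: e^(−kτ) = e^(−0.1623 × 2.90) = 0.6245
R = 1 / (1 − 0.6245) = 2.663
Css,max = 5.15 × 2.663 ≈ 13.7 mcg/L

13.7 mcg/L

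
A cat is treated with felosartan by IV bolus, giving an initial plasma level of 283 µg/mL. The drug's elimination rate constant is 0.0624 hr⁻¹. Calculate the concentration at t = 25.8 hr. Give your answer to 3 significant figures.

56.6 µg/mL

C(t) = C₀ e^(−kt) = 283 × e^(−0.06240 × 25.8) = 283 × e^(−1.610) = 283 × 0.1999 ≈ 56.6 µg/mL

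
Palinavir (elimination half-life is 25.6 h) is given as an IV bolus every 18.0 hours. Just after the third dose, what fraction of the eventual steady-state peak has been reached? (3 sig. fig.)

0.768

k = ln 2 / 25.6 = 0.02708 h⁻¹
f_n = 1 − e^(−nkτ) = 1 − e^(−3 × 0.02708 × 18.0) = 1 − e^(−1.462) = 1 − 0.2317 ≈ 0.768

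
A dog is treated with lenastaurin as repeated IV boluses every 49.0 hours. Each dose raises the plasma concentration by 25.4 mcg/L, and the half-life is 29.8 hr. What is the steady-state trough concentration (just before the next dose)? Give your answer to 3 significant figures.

k = ln 2 / 29.8 = 0.02326 hr⁻¹
Fraction remaining after one interval: e^(−kτ) = e^(−0.02326 × 49.0) = 0.3199
R = 1 / (1 − 0.3199) = 1.470
Css,max = 25.4 × 1.470 = 37.35 mcg/L
Css,min = Css,max × e^(−kτ) = 37.35 × 0.3199 ≈ 11.9 mcg/L

11.9 mcg/L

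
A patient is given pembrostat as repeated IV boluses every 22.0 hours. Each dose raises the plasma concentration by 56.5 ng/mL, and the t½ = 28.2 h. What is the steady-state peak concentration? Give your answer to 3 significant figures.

135 ng/mL

k = ln 2 / 28.2 = 0.02458 h⁻¹
Fraction remaining after one interval: e^(−kτ) = e^(−0.02458 × 22.0) = 0.5823
R = 1 / (1 − 0.5823) = 2.394
Css,max = 56.5 × 2.394 ≈ 135 ng/mL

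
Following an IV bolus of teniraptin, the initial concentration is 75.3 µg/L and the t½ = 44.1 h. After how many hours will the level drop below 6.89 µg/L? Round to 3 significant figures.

k = ln 2 / 44.1 = 0.01572 h⁻¹
C(t) = C₀ e^(−kt)  ⇒  t = ln(C₀/C) / k
t = ln(75.3/6.89) / 0.01572 = 2.391 / 0.01572 ≈ 152 hours

152 hours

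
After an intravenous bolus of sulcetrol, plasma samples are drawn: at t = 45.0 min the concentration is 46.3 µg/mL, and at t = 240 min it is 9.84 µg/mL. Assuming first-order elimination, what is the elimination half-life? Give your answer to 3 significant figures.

87.3 minutes

k = ln(C₁/C₂) / (t₂ − t₁) = ln(46.3/9.84) / (240 − 45.0)
  = 1.549 / 195.0 = 0.007942 min⁻¹
t½ = ln 2 / k = ln 2 / 0.007942 ≈ 87.3 minutes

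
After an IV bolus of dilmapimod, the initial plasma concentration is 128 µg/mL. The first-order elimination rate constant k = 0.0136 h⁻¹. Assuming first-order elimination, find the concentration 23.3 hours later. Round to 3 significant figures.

93.2 µg/mL

C(t) = C₀ e^(−kt) = 128 × e^(−0.01360 × 23.3) = 128 × e^(−0.3169) = 128 × 0.7284 ≈ 93.2 µg/mL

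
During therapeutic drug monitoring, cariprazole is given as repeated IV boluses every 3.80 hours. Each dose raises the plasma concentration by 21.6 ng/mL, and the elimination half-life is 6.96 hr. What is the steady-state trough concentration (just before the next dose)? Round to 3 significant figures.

k = ln 2 / 6.96 = 0.09959 hr⁻¹
Fraction remaining after one interval: e^(−kτ) = e^(−0.09959 × 3.80) = 0.6849
R = 1 / (1 − 0.6849) = 3.174
Css,max = 21.6 × 3.174 = 68.56 ng/mL
Css,min = Css,max × e^(−kτ) = 68.56 × 0.6849 ≈ 47.0 ng/mL

47.0 ng/mL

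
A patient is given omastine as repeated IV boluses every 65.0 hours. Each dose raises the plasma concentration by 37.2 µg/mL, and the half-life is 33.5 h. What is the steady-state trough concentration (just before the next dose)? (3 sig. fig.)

k = ln 2 / 33.5 = 0.02069 h⁻¹
Fraction remaining after one interval: e^(−kτ) = e^(−0.02069 × 65.0) = 0.2606
R = 1 / (1 − 0.2606) = 1.352
Css,max = 37.2 × 1.352 = 50.31 µg/mL
Css,min = Css,max × e^(−kτ) = 50.31 × 0.2606 ≈ 13.1 µg/mL

13.1 µg/mL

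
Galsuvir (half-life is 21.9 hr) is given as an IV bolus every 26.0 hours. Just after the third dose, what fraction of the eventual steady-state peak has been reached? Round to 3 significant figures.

0.915

k = ln 2 / 21.9 = 0.03165 hr⁻¹
f_n = 1 − e^(−nkτ) = 1 − e^(−3 × 0.03165 × 26.0) = 1 − e^(−2.469) = 1 − 0.08469 ≈ 0.915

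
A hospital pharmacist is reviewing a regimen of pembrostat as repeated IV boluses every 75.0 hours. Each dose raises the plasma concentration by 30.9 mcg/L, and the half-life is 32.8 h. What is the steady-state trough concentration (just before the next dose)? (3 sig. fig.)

k = ln 2 / 32.8 = 0.02113 h⁻¹
Fraction remaining after one interval: e^(−kτ) = e^(−0.02113 × 75.0) = 0.2050
R = 1 / (1 − 0.2050) = 1.258
Css,max = 30.9 × 1.258 = 38.87 mcg/L
Css,min = Css,max × e^(−kτ) = 38.87 × 0.2050 ≈ 7.97 mcg/L

7.97 mcg/L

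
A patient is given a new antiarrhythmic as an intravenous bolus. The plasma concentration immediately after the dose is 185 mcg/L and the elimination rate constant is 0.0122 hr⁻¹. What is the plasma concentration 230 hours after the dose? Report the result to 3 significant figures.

11.2 mcg/L

C(t) = C₀ e^(−kt) = 185 × e^(−0.01220 × 230) = 185 × e^(−2.806) = 185 × 0.06045 ≈ 11.2 mcg/L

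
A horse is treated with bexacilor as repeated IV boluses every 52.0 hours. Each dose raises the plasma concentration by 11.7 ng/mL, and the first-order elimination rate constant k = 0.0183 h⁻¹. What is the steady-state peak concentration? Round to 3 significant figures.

19.1 ng/mL

Fraction remaining after one interval: e^(−kτ) = e^(−0.01830 × 52.0) = 0.3861
R = 1 / (1 − 0.3861) = 1.629
Css,max = 11.7 × 1.629 ≈ 19.1 ng/mL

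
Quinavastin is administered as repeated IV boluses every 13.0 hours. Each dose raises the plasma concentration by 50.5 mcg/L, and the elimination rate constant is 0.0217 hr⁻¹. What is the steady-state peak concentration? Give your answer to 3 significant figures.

205 mcg/L

Fraction remaining after one interval: e^(−kτ) = e^(−0.02170 × 13.0) = 0.7542
R = 1 / (1 − 0.7542) = 4.068
Css,max = 50.5 × 4.068 ≈ 205 mcg/L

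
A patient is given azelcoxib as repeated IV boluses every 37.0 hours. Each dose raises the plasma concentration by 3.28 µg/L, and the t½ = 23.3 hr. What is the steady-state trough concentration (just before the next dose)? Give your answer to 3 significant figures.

1.63 µg/L

k = ln 2 / 23.3 = 0.02975 hr⁻¹
Fraction remaining after one interval: e^(−kτ) = e^(−0.02975 × 37.0) = 0.3326
R = 1 / (1 − 0.3326) = 1.498
Css,max = 3.28 × 1.498 = 4.915 µg/L
Css,min = Css,max × e^(−kτ) = 4.915 × 0.3326 ≈ 1.63 µg/L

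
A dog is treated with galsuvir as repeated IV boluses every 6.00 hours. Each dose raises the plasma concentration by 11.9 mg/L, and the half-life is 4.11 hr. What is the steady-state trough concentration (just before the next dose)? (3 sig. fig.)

k = ln 2 / 4.11 = 0.1686 hr⁻¹
Fraction remaining after one interval: e^(−kτ) = e^(−0.1686 × 6.00) = 0.3635
R = 1 / (1 − 0.3635) = 1.571
Css,max = 11.9 × 1.571 = 18.70 mg/L
Css,min = Css,max × e^(−kτ) = 18.70 × 0.3635 ≈ 6.80 mg/L

6.80 mg/L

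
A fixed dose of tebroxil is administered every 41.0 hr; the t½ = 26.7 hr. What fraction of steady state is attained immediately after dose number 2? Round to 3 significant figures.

k = ln 2 / 26.7 = 0.02596 hr⁻¹
f_n = 1 − e^(−nkτ) = 1 − e^(−2 × 0.02596 × 41.0) = 1 − e^(−2.129) = 1 − 0.1190 ≈ 0.881

0.881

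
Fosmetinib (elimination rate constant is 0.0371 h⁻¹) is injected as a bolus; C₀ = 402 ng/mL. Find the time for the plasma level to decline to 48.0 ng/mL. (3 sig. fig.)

57.3 hours

C(t) = C₀ e^(−kt)  ⇒  t = ln(C₀/C) / k
t = ln(402/48.0) / 0.03710 = 2.125 / 0.03710 ≈ 57.3 hours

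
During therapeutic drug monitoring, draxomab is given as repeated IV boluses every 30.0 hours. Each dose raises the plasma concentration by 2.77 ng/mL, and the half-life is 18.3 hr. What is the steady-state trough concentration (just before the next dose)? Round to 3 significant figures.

1.31 ng/mL

k = ln 2 / 18.3 = 0.03788 hr⁻¹
Fraction remaining after one interval: e^(−kτ) = e^(−0.03788 × 30.0) = 0.3210
R = 1 / (1 − 0.3210) = 1.473
Css,max = 2.77 × 1.473 = 4.080 ng/mL
Css,min = Css,max × e^(−kτ) = 4.080 × 0.3210 ≈ 1.31 ng/mL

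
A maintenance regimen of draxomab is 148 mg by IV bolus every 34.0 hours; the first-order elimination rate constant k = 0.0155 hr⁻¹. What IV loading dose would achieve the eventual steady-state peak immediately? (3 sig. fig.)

361 mg

Accumulation ratio R = 1 / (1 − e^(−kτ)) = 1 / (1 − e^(−0.01550×34.0)) = 1 / (1 − 0.5904) = 2.441
Loading dose = maintenance dose × R = 148 × 2.441 ≈ 361 mg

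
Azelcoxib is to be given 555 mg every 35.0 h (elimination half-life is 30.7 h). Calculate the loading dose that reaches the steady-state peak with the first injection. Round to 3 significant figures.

k = ln 2 / 30.7 = 0.02258 h⁻¹
Accumulation ratio R = 1 / (1 − e^(−kτ)) = 1 / (1 − e^(−0.02258×35.0)) = 1 / (1 − 0.4537) = 1.831
Loading dose = maintenance dose × R = 555 × 1.831 ≈ 1020 mg

1020 mg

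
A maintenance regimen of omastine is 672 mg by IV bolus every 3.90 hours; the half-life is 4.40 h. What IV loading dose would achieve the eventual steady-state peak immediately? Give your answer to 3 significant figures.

k = ln 2 / 4.40 = 0.1575 h⁻¹
Accumulation ratio R = 1 / (1 − e^(−kτ)) = 1 / (1 − e^(−0.1575×3.90)) = 1 / (1 − 0.5410) = 2.179
Loading dose = maintenance dose × R = 672 × 2.179 ≈ 1460 mg

1460 mg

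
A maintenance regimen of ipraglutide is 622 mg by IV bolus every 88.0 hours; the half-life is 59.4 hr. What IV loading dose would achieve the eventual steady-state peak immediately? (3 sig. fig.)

k = ln 2 / 59.4 = 0.01167 hr⁻¹
Accumulation ratio R = 1 / (1 − e^(−kτ)) = 1 / (1 − e^(−0.01167×88.0)) = 1 / (1 − 0.3581) = 1.558
Loading dose = maintenance dose × R = 622 × 1.558 ≈ 969 mg

969 mg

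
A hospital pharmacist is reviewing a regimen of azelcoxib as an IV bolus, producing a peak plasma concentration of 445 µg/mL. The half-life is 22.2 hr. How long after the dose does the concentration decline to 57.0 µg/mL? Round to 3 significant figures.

65.8 hours

k = ln 2 / 22.2 = 0.03122 hr⁻¹
C(t) = C₀ e^(−kt)  ⇒  t = ln(C₀/C) / k
t = ln(445/57.0) / 0.03122 = 2.055 / 0.03122 ≈ 65.8 hours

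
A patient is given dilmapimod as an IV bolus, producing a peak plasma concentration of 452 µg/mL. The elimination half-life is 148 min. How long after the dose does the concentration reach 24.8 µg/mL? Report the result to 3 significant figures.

k = ln 2 / 148 = 0.004683 min⁻¹
C(t) = C₀ e^(−kt)  ⇒  t = ln(C₀/C) / k
t = ln(452/24.8) / 0.004683 = 2.903 / 0.004683 ≈ 620 minutes

620 minutes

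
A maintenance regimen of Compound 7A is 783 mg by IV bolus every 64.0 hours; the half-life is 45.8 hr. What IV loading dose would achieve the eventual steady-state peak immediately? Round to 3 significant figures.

k = ln 2 / 45.8 = 0.01513 hr⁻¹
Accumulation ratio R = 1 / (1 − e^(−kτ)) = 1 / (1 − e^(−0.01513×64.0)) = 1 / (1 − 0.3796) = 1.612
Loading dose = maintenance dose × R = 783 × 1.612 ≈ 1260 mg

1260 mg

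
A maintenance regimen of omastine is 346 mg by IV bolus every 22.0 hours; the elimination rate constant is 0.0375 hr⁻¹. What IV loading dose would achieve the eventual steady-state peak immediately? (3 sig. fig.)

616 mg

Accumulation ratio R = 1 / (1 − e^(−kτ)) = 1 / (1 − e^(−0.03750×22.0)) = 1 / (1 − 0.4382) = 1.780
Loading dose = maintenance dose × R = 346 × 1.780 ≈ 616 mg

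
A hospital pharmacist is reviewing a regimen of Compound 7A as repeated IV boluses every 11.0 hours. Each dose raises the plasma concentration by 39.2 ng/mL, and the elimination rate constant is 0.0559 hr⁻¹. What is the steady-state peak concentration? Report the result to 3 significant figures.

Fraction remaining after one interval: e^(−kτ) = e^(−0.05590 × 11.0) = 0.5407
R = 1 / (1 − 0.5407) = 2.177
Css,max = 39.2 × 2.177 ≈ 85.3 ng/mL

85.3 ng/mL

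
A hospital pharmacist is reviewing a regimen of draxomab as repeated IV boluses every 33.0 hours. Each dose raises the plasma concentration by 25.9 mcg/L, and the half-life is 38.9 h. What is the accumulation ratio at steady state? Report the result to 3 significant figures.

k = ln 2 / 38.9 = 0.01782 h⁻¹
Fraction remaining after one interval: e^(−kτ) = e^(−0.01782 × 33.0) = 0.5554
R = 1 / (1 − 0.5554) = 1 / 0.4446 ≈ 2.25

2.25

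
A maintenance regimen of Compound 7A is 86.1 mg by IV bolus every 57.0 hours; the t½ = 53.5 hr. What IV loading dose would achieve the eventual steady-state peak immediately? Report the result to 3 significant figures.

k = ln 2 / 53.5 = 0.01296 hr⁻¹
Accumulation ratio R = 1 / (1 − e^(−kτ)) = 1 / (1 − e^(−0.01296×57.0)) = 1 / (1 − 0.4778) = 1.915
Loading dose = maintenance dose × R = 86.1 × 1.915 ≈ 165 mg

165 mg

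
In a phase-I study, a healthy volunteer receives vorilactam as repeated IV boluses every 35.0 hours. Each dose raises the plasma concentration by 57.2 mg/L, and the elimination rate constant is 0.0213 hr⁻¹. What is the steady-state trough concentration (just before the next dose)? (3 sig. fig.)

51.6 mg/L

Fraction remaining after one interval: e^(−kτ) = e^(−0.02130 × 35.0) = 0.4745
R = 1 / (1 − 0.4745) = 1.903
Css,max = 57.2 × 1.903 = 108.8 mg/L
Css,min = Css,max × e^(−kτ) = 108.8 × 0.4745 ≈ 51.6 mg/L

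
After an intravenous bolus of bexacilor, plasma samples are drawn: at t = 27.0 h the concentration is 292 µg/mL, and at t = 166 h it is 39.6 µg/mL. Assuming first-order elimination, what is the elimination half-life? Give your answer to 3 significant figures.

48.2 hours

k = ln(C₁/C₂) / (t₂ − t₁) = ln(292/39.6) / (166 − 27.0)
  = 1.998 / 139.0 = 0.01437 h⁻¹
t½ = ln 2 / k = ln 2 / 0.01437 ≈ 48.2 hours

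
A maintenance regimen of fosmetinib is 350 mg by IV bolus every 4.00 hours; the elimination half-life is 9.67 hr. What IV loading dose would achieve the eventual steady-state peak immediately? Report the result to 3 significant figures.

k = ln 2 / 9.67 = 0.07168 hr⁻¹
Accumulation ratio R = 1 / (1 − e^(−kτ)) = 1 / (1 − e^(−0.07168×4.00)) = 1 / (1 − 0.7507) = 4.012
Loading dose = maintenance dose × R = 350 × 4.012 ≈ 1400 mg

1400 mg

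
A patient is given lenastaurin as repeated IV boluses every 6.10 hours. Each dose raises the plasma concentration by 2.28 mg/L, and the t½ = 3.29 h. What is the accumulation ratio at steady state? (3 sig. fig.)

k = ln 2 / 3.29 = 0.2107 h⁻¹
Fraction remaining after one interval: e^(−kτ) = e^(−0.2107 × 6.10) = 0.2766
R = 1 / (1 − 0.2766) = 1 / 0.7234 ≈ 1.38

1.38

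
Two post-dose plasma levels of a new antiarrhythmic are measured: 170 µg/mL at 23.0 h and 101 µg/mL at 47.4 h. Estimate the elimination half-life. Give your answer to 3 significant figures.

k = ln(C₁/C₂) / (t₂ − t₁) = ln(170/101) / (47.4 − 23.0)
  = 0.5207 / 24.40 = 0.02134 h⁻¹
t½ = ln 2 / k = ln 2 / 0.02134 ≈ 32.5 hours

32.5 hours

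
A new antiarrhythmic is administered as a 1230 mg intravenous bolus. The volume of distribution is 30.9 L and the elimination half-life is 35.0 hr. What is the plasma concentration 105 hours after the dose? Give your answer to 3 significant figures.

C₀ = dose / V = 1230 / 30.9 = 39.81 mg/L
k = ln 2 / 35.0 = 0.01980 hr⁻¹
C(t) = C₀ e^(−kt) = 39.81 × e^(−0.01980 × 105) = 39.81 × e^(−2.079) = 39.81 × 0.1250 ≈ 4.98 mg/L

4.98 mg/L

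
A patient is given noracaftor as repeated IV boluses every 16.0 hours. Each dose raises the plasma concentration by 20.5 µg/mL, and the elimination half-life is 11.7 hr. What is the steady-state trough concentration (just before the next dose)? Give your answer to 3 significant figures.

13.0 µg/mL

k = ln 2 / 11.7 = 0.05924 hr⁻¹
Fraction remaining after one interval: e^(−kτ) = e^(−0.05924 × 16.0) = 0.3876
R = 1 / (1 − 0.3876) = 1.633
Css,max = 20.5 × 1.633 = 33.47 µg/mL
Css,min = Css,max × e^(−kτ) = 33.47 × 0.3876 ≈ 13.0 µg/mL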